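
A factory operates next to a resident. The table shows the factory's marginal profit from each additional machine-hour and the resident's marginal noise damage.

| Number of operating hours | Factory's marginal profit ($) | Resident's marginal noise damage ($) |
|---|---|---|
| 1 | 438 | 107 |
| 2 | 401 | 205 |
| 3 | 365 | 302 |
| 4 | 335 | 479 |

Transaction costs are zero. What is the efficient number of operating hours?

Bargaining reaches the level where marginal profit last exceeds marginal noise damage.
That holds through level 3 (365 ≥ 302) but not at 4 (335 < 479).

3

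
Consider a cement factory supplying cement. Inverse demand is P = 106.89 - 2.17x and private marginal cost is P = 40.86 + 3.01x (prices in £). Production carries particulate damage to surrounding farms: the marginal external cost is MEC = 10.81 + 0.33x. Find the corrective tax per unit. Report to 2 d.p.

tax = £14.12 per unit

Social marginal cost = private MC + MEC = 51.67 + 3.34x.
Set SMC = demand: 51.67 + 3.34x = 106.89 - 2.17x → x* = 10.0218.
The Pigouvian tax equals MEC at x*: 10.81 + 0.33×10.0218 = 14.1172.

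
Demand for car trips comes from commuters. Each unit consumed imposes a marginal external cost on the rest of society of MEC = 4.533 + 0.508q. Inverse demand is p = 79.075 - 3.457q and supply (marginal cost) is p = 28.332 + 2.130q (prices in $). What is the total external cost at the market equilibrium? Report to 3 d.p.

$62.122

Market equilibrium (private): 28.332 + 2.130q = 79.075 - 3.457q → q_m = 9.0823.
Total external cost = ∫₀^{q_m} (4.533 + 0.508q) dq = 4.533×9.0823 + ½×0.508×9.0823² = 62.1221.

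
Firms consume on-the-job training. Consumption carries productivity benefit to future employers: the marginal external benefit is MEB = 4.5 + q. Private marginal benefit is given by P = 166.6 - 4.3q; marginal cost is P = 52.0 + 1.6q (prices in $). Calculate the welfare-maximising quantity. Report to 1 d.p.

Social marginal benefit = demand + MEB = 171.1 - 3.3q.
Set SMB = MC: 171.1 - 3.3q = 52.0 + 1.6q → q* = 24.3061.

q* = 24.3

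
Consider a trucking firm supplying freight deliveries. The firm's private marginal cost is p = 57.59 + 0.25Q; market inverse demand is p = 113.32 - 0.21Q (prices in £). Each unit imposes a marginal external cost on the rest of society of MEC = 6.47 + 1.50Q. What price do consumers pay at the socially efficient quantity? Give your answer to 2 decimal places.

P = £108.04

Social marginal cost = private MC + MEC = 64.06 + 1.75Q.
Set SMC = demand: 64.06 + 1.75Q = 113.32 - 0.21Q → Q* = 25.1327.
Consumer price on the demand curve at Q*: 113.32 − 0.21×25.1327 = 108.0421.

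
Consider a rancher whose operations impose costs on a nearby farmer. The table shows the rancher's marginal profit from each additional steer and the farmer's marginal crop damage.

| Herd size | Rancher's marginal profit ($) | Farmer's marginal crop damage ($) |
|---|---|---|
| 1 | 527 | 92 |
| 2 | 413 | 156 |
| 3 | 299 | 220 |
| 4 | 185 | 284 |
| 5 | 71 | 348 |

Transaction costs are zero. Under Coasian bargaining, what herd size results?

Bargaining reaches the level where marginal profit last exceeds marginal crop damage.
That holds through level 3 (299 ≥ 220) but not at 4 (185 < 284).

3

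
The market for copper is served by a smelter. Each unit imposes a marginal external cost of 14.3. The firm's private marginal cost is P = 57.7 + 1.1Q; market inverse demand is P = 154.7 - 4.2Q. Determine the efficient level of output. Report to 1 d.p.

Q* = 15.6

Social marginal cost = private MC + MEC = 72.0 + 1.1Q.
Set SMC = demand: 72.0 + 1.1Q = 154.7 - 4.2Q → Q* = 15.6038.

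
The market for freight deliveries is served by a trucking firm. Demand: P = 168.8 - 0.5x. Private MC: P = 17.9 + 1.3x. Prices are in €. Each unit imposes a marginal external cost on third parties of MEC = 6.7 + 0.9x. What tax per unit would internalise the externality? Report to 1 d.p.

tax = €54.8 per unit

Social marginal cost = private MC + MEC = 24.6 + 2.2x.
Set SMC = demand: 24.6 + 2.2x = 168.8 - 0.5x → x* = 53.4074.
The Pigouvian tax equals MEC at x*: 6.7 + 0.9×53.4074 = 54.7667.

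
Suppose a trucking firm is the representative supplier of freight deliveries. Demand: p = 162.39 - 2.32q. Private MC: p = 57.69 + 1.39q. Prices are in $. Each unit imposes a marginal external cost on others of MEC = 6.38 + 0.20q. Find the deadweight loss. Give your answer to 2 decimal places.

Market equilibrium (private): 57.69 + 1.39q = 162.39 - 2.32q → q_m = 28.2210.
Social marginal cost = private MC + MEC = 64.07 + 1.59q.
Set SMC = demand: 64.07 + 1.59q = 162.39 - 2.32q → q* = 25.1458.
Height of the DWL triangle at q_m is SMC(q_m) − demand(q_m) = MEC(q_m) = 12.0242.
DWL = ½ × 3.0752 × 12.0242 = 18.4884.

DWL = $18.49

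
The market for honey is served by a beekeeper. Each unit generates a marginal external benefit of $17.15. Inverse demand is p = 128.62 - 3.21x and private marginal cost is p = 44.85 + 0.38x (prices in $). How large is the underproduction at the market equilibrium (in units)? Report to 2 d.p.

4.78 units

Market equilibrium (private): 44.85 + 0.38x = 128.62 - 3.21x → x_m = 23.3343.
Social marginal cost = private MC − MEB = 27.70 + 0.38x.
Set SMC = demand: 27.70 + 0.38x = 128.62 - 3.21x → x* = 28.1114.
Gap = |23.3343 − 28.1114| = 4.7771.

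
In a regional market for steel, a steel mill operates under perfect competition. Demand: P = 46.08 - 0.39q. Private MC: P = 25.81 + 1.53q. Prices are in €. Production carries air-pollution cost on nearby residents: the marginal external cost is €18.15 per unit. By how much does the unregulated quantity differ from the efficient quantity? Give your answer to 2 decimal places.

9.45 units

Market equilibrium (private): 25.81 + 1.53q = 46.08 - 0.39q → q_m = 10.5573.
Social marginal cost = private MC + MEC = 43.96 + 1.53q.
Set SMC = demand: 43.96 + 1.53q = 46.08 - 0.39q → q* = 1.1042.
Gap = |10.5573 − 1.1042| = 9.4531.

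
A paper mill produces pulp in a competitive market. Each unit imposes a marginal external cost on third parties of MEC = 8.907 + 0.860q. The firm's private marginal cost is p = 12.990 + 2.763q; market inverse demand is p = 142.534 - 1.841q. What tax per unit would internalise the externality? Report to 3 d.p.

tax = 27.895 per unit

Social marginal cost = private MC + MEC = 21.897 + 3.623q.
Set SMC = demand: 21.897 + 3.623q = 142.534 - 1.841q → q* = 22.0785.
The Pigouvian tax equals MEC at q*: 8.907 + 0.860×22.0785 = 27.8945.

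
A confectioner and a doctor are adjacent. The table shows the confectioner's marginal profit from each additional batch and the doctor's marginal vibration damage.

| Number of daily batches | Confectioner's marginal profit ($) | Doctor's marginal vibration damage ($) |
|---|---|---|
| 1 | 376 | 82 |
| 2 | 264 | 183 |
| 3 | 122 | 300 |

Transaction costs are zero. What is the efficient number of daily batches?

Bargaining reaches the level where marginal profit last exceeds marginal vibration damage.
That holds through level 2 (264 ≥ 183) but not at 3 (122 < 300).

2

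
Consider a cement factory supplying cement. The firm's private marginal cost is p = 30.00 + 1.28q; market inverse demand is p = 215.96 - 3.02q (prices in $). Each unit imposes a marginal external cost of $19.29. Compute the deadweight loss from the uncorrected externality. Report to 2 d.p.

DWL = $43.27

Market equilibrium (private): 30.00 + 1.28q = 215.96 - 3.02q → q_m = 43.2465.
Social marginal cost = private MC + MEC = 49.29 + 1.28q.
Set SMC = demand: 49.29 + 1.28q = 215.96 - 3.02q → q* = 38.7605.
The welfare-loss triangle has base |q_m − q*| and height MEC(q_m) (the vertical gap between SMC and demand is zero at q* and MEC at q_m).
DWL = ½ × 4.4860 × 19.2900 = 43.2675.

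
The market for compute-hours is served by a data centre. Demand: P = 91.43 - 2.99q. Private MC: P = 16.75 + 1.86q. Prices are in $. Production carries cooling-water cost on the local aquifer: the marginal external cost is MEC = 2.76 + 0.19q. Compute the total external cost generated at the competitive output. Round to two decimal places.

Market equilibrium (private): 16.75 + 1.86q = 91.43 - 2.99q → q_m = 15.3979.
Total external cost = ∫₀^{q_m} (2.76 + 0.19q) dq = 2.76×15.3979 + ½×0.19×15.3979² = 65.0223.

$65.02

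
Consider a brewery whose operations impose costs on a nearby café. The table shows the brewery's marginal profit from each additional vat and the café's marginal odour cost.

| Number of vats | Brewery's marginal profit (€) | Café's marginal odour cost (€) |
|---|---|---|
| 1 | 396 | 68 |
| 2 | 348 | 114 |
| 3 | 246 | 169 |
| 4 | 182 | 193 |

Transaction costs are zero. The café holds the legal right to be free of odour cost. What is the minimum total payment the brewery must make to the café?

€351

Efficient level: marginal profit ≥ marginal odour cost through level 3, so k* = 3.
With the café holding the right, the brewery must at least compensate total damage at k*: 68 + 114 + 169 = 351.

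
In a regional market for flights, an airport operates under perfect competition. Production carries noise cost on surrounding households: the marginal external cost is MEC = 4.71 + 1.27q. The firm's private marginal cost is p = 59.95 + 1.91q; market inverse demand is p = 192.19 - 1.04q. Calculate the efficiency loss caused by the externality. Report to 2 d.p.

Market equilibrium (private): 59.95 + 1.91q = 192.19 - 1.04q → q_m = 44.8271.
Social marginal cost = private MC + MEC = 64.66 + 3.18q.
Set SMC = demand: 64.66 + 3.18q = 192.19 - 1.04q → q* = 30.2204.
The loss is the area between SMC and demand from q* to q_m; with linear curves that's a triangle of height MEC(q_m).
DWL = ½ × 14.6067 × 61.6404 = 450.1814.

DWL = 450.18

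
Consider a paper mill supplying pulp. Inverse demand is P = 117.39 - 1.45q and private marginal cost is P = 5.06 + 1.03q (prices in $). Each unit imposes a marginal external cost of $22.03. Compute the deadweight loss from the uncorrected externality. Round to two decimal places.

Market equilibrium (private): 5.06 + 1.03q = 117.39 - 1.45q → q_m = 45.2944.
Social marginal cost = private MC + MEC = 27.09 + 1.03q.
Set SMC = demand: 27.09 + 1.03q = 117.39 - 1.45q → q* = 36.4113.
The welfare-loss triangle has base |q_m − q*| and height MEC(q_m) (the vertical gap between SMC and demand is zero at q* and MEC at q_m).
DWL = ½ × 8.8831 × 22.0300 = 97.8473.

DWL = $97.85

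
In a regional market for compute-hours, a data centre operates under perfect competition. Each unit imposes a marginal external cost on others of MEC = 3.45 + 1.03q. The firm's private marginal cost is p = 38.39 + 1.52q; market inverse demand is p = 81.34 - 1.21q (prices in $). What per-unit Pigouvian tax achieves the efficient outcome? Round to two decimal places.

tax = $14.27 per unit

Social marginal cost = private MC + MEC = 41.84 + 2.55q.
Set SMC = demand: 41.84 + 2.55q = 81.34 - 1.21q → q* = 10.5053.
The Pigouvian tax equals MEC at q*: 3.45 + 1.03×10.5053 = 14.2705.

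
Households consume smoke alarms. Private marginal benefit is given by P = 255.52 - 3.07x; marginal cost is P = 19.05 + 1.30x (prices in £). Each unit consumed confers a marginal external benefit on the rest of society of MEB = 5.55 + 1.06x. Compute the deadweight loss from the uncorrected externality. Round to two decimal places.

DWL = £597.81

Market equilibrium (private): 19.05 + 1.30x = 255.52 - 3.07x → x_m = 54.1121.
Social marginal benefit = demand + MEB = 261.07 - 2.01x.
Set SMB = MC: 261.07 - 2.01x = 19.05 + 1.30x → x* = 73.1178.
The loss is the area between SMB and MC from x* to x_m; with linear curves that's a triangle of height MEB(x_m).
DWL = ½ × 19.0057 × 62.9089 = 597.8138.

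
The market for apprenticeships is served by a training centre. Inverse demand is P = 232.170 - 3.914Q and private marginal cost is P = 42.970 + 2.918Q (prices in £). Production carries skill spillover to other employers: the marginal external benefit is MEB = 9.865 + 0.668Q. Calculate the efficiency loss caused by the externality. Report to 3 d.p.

Market equilibrium (private): 42.970 + 2.918Q = 232.170 - 3.914Q → Q_m = 27.6932.
Social marginal cost = private MC − MEB = 33.105 + 2.250Q.
Set SMC = demand: 33.105 + 2.250Q = 232.170 - 3.914Q → Q* = 32.2948.
Between Q* and Q_m the wedge demand − SMC runs linearly from 0 to MEB(Q_m), so the loss is a triangle.
DWL = ½ × 4.6016 × 28.3641 = 65.2601.

DWL = £65.260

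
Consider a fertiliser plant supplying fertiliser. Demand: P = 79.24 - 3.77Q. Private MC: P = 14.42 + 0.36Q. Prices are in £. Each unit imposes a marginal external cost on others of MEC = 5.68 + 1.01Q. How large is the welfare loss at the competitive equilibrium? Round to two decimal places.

DWL = £45.10

Market equilibrium (private): 14.42 + 0.36Q = 79.24 - 3.77Q → Q_m = 15.6949.
Social marginal cost = private MC + MEC = 20.10 + 1.37Q.
Set SMC = demand: 20.10 + 1.37Q = 79.24 - 3.77Q → Q* = 11.5058.
Height of the DWL triangle at Q_m is SMC(Q_m) − demand(Q_m) = MEC(Q_m) = 21.5319.
DWL = ½ × 4.1891 × 21.5319 = 45.0996.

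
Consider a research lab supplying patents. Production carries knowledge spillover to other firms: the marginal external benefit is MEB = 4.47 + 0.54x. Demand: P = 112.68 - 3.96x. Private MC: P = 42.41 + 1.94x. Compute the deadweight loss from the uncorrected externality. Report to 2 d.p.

Market equilibrium (private): 42.41 + 1.94x = 112.68 - 3.96x → x_m = 11.9102.
Social marginal cost = private MC − MEB = 37.94 + 1.40x.
Set SMC = demand: 37.94 + 1.40x = 112.68 - 3.96x → x* = 13.9440.
The loss is the area between SMC and demand from x* to x_m; with linear curves that's a triangle of height MEB(x_m).
DWL = ½ × 2.0338 × 10.9015 = 11.0857.

DWL = 11.09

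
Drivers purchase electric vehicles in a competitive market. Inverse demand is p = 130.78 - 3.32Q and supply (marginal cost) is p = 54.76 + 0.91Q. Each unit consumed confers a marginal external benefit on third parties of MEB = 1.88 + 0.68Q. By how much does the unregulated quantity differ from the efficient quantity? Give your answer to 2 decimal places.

Market equilibrium (private): 54.76 + 0.91Q = 130.78 - 3.32Q → Q_m = 17.9716.
Social marginal benefit = demand + MEB = 132.66 - 2.64Q.
Set SMB = MC: 132.66 - 2.64Q = 54.76 + 0.91Q → Q* = 21.9437.
Gap = |17.9716 − 21.9437| = 3.9721.

3.97 units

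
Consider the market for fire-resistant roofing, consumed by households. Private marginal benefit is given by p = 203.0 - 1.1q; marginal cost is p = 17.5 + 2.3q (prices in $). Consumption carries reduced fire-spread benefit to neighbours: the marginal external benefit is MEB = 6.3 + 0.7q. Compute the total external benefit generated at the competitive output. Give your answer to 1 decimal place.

Market equilibrium (private): 17.5 + 2.3q = 203.0 - 1.1q → q_m = 54.5588.
Total external benefit = ∫₀^{q_m} (6.3 + 0.7q) dq = 6.3×54.5588 + ½×0.7×54.5588² = 1385.5524.

$1385.6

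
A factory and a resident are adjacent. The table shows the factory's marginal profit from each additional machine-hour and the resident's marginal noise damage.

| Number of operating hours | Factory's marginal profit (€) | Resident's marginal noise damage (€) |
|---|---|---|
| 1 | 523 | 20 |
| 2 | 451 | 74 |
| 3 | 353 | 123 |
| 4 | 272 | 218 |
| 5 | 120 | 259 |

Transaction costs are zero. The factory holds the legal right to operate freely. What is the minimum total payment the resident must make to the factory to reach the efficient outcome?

€120

Left alone the factory would choose level 5 (marginal profit stays positive).
Efficient level: k* = 4 (marginal profit ≥ marginal noise damage through 4).
The resident must at least cover the factory's forgone profit from cutting 5→4: 120 = 120.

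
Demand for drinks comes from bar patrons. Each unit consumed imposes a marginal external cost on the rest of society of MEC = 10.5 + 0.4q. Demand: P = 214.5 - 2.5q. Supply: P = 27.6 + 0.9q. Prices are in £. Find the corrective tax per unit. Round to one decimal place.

tax = £29.1 per unit

Social marginal benefit = demand − MEC = 204.0 - 2.9q.
Set SMB = MC: 204.0 - 2.9q = 27.6 + 0.9q → q* = 46.4211.
The Pigouvian tax equals MEC at q*: 10.5 + 0.4×46.4211 = 29.0684.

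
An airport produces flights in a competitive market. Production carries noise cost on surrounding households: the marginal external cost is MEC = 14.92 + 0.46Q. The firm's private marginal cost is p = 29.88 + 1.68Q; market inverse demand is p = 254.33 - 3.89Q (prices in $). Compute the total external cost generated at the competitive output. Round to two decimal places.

$974.69

Market equilibrium (private): 29.88 + 1.68Q = 254.33 - 3.89Q → Q_m = 40.2962.
Total external cost = ∫₀^{Q_m} (14.92 + 0.46Q) dQ = 14.92×40.2962 + ½×0.46×40.2962² = 974.6896.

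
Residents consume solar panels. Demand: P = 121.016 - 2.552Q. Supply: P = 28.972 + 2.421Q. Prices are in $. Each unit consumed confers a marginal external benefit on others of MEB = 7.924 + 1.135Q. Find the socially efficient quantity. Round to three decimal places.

Q* = 26.047

Social marginal benefit = demand + MEB = 128.940 - 1.417Q.
Set SMB = MC: 128.940 - 1.417Q = 28.972 + 2.421Q → Q* = 26.0469.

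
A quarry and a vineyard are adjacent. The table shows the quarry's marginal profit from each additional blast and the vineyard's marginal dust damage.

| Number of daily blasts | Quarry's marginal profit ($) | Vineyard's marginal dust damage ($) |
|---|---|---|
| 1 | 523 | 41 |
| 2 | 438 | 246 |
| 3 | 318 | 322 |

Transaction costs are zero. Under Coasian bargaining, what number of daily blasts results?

Bargaining reaches the level where marginal profit last exceeds marginal dust damage.
That holds through level 2 (438 ≥ 246) but not at 3 (318 < 322).

2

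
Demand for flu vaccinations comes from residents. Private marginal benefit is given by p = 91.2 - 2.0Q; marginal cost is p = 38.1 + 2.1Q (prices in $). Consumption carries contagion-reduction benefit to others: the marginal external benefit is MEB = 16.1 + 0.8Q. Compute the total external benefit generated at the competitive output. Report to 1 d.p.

Market equilibrium (private): 38.1 + 2.1Q = 91.2 - 2.0Q → Q_m = 12.9512.
Total external benefit = ∫₀^{Q_m} (16.1 + 0.8Q) dQ = 16.1×12.9512 + ½×0.8×12.9512² = 275.6078.

$275.6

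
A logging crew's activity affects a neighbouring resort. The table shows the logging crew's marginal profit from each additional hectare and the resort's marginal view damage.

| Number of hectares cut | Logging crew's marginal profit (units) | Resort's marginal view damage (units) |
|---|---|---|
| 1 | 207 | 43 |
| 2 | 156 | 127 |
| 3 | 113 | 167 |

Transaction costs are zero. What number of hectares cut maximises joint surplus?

2

Bargaining reaches the level where marginal profit last exceeds marginal view damage.
That holds through level 2 (156 ≥ 127) but not at 3 (113 < 167).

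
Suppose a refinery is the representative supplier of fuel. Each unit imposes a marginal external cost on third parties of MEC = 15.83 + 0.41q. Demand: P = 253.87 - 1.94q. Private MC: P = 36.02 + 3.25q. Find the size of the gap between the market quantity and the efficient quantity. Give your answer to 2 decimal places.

Market equilibrium (private): 36.02 + 3.25q = 253.87 - 1.94q → q_m = 41.9750.
Social marginal cost = private MC + MEC = 51.85 + 3.66q.
Set SMC = demand: 51.85 + 3.66q = 253.87 - 1.94q → q* = 36.0750.
Gap = |41.9750 − 36.0750| = 5.9000.

5.90 units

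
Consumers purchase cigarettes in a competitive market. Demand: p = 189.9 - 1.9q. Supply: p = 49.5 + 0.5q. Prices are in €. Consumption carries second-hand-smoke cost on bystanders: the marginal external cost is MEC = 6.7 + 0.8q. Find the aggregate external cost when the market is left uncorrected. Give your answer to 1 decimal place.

€1760.9

Market equilibrium (private): 49.5 + 0.5q = 189.9 - 1.9q → q_m = 58.5000.
Total external cost = ∫₀^{q_m} (6.7 + 0.8q) dq = 6.7×58.5000 + ½×0.8×58.5000² = 1760.8500.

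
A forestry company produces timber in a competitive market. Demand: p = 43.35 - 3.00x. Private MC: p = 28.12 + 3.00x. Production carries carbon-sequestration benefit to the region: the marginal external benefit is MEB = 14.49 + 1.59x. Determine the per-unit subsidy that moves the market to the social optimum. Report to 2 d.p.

Social marginal cost = private MC − MEB = 13.63 + 1.41x.
Set SMC = demand: 13.63 + 1.41x = 43.35 - 3.00x → x* = 6.7392.
The Pigouvian subsidy equals MEB at x*: 14.49 + 1.59×6.7392 = 25.2053.

subsidy = 25.21 per unit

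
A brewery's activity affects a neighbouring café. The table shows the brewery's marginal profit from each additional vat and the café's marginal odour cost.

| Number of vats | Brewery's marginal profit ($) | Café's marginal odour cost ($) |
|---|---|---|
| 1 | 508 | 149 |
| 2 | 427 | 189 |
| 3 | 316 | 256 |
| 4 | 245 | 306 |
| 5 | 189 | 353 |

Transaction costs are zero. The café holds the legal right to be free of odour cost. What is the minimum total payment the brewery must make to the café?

Efficient level: marginal profit ≥ marginal odour cost through level 3, so k* = 3.
With the café holding the right, the brewery must at least compensate total damage at k*: 149 + 189 + 256 = 594.

$594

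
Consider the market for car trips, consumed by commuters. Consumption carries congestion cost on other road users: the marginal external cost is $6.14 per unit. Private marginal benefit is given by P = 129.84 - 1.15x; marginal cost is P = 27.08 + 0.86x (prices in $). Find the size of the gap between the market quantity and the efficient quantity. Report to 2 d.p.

Market equilibrium (private): 27.08 + 0.86x = 129.84 - 1.15x → x_m = 51.1244.
Social marginal benefit = demand − MEC = 123.70 - 1.15x.
Set SMB = MC: 123.70 - 1.15x = 27.08 + 0.86x → x* = 48.0697.
Gap = |51.1244 − 48.0697| = 3.0547.

3.05 units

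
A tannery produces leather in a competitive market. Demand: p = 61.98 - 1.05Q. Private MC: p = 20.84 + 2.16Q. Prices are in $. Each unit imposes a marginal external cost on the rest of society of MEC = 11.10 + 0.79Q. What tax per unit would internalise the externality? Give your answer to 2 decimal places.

Social marginal cost = private MC + MEC = 31.94 + 2.95Q.
Set SMC = demand: 31.94 + 2.95Q = 61.98 - 1.05Q → Q* = 7.5100.
The Pigouvian tax equals MEC at Q*: 11.10 + 0.79×7.5100 = 17.0329.

tax = $17.03 per unit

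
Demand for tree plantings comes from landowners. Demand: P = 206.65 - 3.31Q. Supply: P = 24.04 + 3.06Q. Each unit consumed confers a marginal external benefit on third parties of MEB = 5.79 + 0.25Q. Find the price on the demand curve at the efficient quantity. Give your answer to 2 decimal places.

P = 104.75

Social marginal benefit = demand + MEB = 212.44 - 3.06Q.
Set SMB = MC: 212.44 - 3.06Q = 24.04 + 3.06Q → Q* = 30.7843.
Consumer price on the demand curve at Q*: 206.65 − 3.31×30.7843 = 104.7540.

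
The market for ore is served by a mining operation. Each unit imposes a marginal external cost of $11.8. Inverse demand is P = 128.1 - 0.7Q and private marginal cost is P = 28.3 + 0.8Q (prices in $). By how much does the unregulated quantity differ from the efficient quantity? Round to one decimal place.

7.9 units

Market equilibrium (private): 28.3 + 0.8Q = 128.1 - 0.7Q → Q_m = 66.5333.
Social marginal cost = private MC + MEC = 40.1 + 0.8Q.
Set SMC = demand: 40.1 + 0.8Q = 128.1 - 0.7Q → Q* = 58.6667.
Gap = |66.5333 − 58.6667| = 7.8666.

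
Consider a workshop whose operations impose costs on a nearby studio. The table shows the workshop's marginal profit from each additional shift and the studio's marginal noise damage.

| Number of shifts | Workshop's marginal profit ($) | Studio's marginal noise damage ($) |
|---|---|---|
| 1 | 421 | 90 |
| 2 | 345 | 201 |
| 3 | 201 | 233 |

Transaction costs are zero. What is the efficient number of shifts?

Bargaining reaches the level where marginal profit last exceeds marginal noise damage.
That holds through level 2 (345 ≥ 201) but not at 3 (201 < 233).

2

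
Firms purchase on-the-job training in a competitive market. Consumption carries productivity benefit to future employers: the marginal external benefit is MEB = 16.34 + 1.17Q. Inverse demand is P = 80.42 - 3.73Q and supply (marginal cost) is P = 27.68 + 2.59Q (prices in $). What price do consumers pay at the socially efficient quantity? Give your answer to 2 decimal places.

P = $30.39

Social marginal benefit = demand + MEB = 96.76 - 2.56Q.
Set SMB = MC: 96.76 - 2.56Q = 27.68 + 2.59Q → Q* = 13.4136.
Consumer price on the demand curve at Q*: 80.42 − 3.73×13.4136 = 30.3873.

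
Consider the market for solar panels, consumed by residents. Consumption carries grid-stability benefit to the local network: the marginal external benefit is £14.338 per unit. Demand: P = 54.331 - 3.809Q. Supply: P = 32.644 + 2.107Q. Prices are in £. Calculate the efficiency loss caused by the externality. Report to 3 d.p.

Market equilibrium (private): 32.644 + 2.107Q = 54.331 - 3.809Q → Q_m = 3.6658.
Social marginal benefit = demand + MEB = 68.669 - 3.809Q.
Set SMB = MC: 68.669 - 3.809Q = 32.644 + 2.107Q → Q* = 6.0894.
Height of the DWL triangle at Q_m is SMB(Q_m) − MC(Q_m) = MEB(Q_m) = 14.3380.
DWL = ½ × 2.4236 × 14.3380 = 17.3748.

DWL = £17.375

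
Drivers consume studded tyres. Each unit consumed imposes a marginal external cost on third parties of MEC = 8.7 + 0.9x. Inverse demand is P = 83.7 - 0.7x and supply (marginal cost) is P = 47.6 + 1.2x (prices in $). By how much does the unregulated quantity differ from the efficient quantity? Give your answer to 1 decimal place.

Market equilibrium (private): 47.6 + 1.2x = 83.7 - 0.7x → x_m = 19.0000.
Social marginal benefit = demand − MEC = 75.0 - 1.6x.
Set SMB = MC: 75.0 - 1.6x = 47.6 + 1.2x → x* = 9.7857.
Gap = |19.0000 − 9.7857| = 9.2143.

9.2 units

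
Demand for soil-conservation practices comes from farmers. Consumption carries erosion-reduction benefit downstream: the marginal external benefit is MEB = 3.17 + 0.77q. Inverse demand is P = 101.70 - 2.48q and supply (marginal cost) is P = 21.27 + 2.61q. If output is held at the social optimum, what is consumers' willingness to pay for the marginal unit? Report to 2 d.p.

Social marginal benefit = demand + MEB = 104.87 - 1.71q.
Set SMB = MC: 104.87 - 1.71q = 21.27 + 2.61q → q* = 19.3519.
Consumer price on the demand curve at q*: 101.70 − 2.48×19.3519 = 53.7073.

P = 53.71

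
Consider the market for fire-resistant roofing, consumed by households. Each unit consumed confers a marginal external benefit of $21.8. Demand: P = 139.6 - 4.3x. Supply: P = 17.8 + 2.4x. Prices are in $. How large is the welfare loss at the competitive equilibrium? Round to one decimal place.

Market equilibrium (private): 17.8 + 2.4x = 139.6 - 4.3x → x_m = 18.1791.
Social marginal benefit = demand + MEB = 161.4 - 4.3x.
Set SMB = MC: 161.4 - 4.3x = 17.8 + 2.4x → x* = 21.4328.
Between x* and x_m the wedge SMB − MC runs linearly from 0 to MEB(x_m), so the loss is a triangle.
DWL = ½ × 3.2537 × 21.8000 = 35.4653.

DWL = $35.5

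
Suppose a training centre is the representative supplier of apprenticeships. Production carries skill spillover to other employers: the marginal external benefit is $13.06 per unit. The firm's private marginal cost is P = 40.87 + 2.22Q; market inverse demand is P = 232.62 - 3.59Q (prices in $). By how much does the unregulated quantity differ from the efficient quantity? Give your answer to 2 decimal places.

2.25 units

Market equilibrium (private): 40.87 + 2.22Q = 232.62 - 3.59Q → Q_m = 33.0034.
Social marginal cost = private MC − MEB = 27.81 + 2.22Q.
Set SMC = demand: 27.81 + 2.22Q = 232.62 - 3.59Q → Q* = 35.2513.
Gap = |33.0034 − 35.2513| = 2.2479.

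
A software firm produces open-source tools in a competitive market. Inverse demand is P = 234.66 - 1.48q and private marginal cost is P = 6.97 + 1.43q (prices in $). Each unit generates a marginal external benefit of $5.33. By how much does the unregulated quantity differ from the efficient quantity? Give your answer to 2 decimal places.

Market equilibrium (private): 6.97 + 1.43q = 234.66 - 1.48q → q_m = 78.2440.
Social marginal cost = private MC − MEB = 1.64 + 1.43q.
Set SMC = demand: 1.64 + 1.43q = 234.66 - 1.48q → q* = 80.0756.
Gap = |78.2440 − 80.0756| = 1.8316.

1.83 units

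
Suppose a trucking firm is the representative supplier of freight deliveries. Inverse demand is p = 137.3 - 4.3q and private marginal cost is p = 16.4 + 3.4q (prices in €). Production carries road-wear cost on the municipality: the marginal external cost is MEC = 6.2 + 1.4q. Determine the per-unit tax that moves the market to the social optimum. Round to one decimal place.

Social marginal cost = private MC + MEC = 22.6 + 4.8q.
Set SMC = demand: 22.6 + 4.8q = 137.3 - 4.3q → q* = 12.6044.
The Pigouvian tax equals MEC at q*: 6.2 + 1.4×12.6044 = 23.8462.

tax = €23.8 per unit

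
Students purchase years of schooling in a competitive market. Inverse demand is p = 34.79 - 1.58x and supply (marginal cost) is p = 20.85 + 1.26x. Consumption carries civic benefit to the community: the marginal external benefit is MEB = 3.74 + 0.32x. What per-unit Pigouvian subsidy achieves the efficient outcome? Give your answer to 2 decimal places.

subsidy = 5.99 per unit

Social marginal benefit = demand + MEB = 38.53 - 1.26x.
Set SMB = MC: 38.53 - 1.26x = 20.85 + 1.26x → x* = 7.0159.
The Pigouvian subsidy equals MEB at x*: 3.74 + 0.32×7.0159 = 5.9851.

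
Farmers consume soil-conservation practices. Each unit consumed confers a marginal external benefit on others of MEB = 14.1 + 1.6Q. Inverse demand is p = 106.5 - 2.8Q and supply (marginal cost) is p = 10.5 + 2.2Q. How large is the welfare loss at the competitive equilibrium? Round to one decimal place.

DWL = 295.4

Market equilibrium (private): 10.5 + 2.2Q = 106.5 - 2.8Q → Q_m = 19.2000.
Social marginal benefit = demand + MEB = 120.6 - 1.2Q.
Set SMB = MC: 120.6 - 1.2Q = 10.5 + 2.2Q → Q* = 32.3824.
The welfare-loss triangle has base |Q_m − Q*| and height MEB(Q_m) (the vertical gap between SMB and MC is zero at Q* and MEB at Q_m).
DWL = ½ × 13.1824 × 44.8200 = 295.4176.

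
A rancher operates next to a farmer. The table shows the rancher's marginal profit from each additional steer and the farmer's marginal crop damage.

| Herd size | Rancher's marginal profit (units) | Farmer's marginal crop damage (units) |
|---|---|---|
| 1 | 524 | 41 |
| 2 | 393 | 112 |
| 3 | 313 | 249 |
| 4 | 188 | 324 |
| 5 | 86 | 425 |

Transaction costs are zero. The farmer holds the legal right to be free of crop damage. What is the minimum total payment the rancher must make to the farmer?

Efficient level: marginal profit ≥ marginal crop damage through level 3, so k* = 3.
With the farmer holding the right, the rancher must at least compensate total damage at k*: 41 + 112 + 249 = 402.

402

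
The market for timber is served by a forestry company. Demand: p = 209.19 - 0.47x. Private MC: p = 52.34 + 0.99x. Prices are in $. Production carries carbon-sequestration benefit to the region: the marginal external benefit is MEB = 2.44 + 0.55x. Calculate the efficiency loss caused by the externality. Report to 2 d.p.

DWL = $2080.01

Market equilibrium (private): 52.34 + 0.99x = 209.19 - 0.47x → x_m = 107.4315.
Social marginal cost = private MC − MEB = 49.90 + 0.44x.
Set SMC = demand: 49.90 + 0.44x = 209.19 - 0.47x → x* = 175.0440.
Height of the DWL triangle at x_m is demand(x_m) − SMC(x_m) = MEB(x_m) = 61.5273.
DWL = ½ × 67.6125 × 61.5273 = 2080.0073.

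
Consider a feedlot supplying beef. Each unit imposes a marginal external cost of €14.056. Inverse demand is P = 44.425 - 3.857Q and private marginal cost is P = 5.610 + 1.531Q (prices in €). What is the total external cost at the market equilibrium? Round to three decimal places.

€101.259

Market equilibrium (private): 5.610 + 1.531Q = 44.425 - 3.857Q → Q_m = 7.2040.
Total external cost = MEC × Q_m = 14.056 × 7.2040 = 101.2594.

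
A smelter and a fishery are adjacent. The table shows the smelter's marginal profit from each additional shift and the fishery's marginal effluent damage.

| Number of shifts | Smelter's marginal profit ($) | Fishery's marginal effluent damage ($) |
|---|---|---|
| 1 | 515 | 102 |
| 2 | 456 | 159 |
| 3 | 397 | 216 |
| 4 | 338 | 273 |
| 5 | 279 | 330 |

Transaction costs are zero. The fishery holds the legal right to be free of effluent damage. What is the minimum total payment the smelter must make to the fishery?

Efficient level: marginal profit ≥ marginal effluent damage through level 4, so k* = 4.
With the fishery holding the right, the smelter must at least compensate total damage at k*: 102 + 159 + 216 + 273 = 750.

$750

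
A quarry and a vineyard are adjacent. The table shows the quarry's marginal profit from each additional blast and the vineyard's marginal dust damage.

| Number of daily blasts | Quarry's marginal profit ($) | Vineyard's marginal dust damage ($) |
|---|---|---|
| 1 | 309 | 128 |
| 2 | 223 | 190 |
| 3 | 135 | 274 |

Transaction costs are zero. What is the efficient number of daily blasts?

2

Bargaining reaches the level where marginal profit last exceeds marginal dust damage.
That holds through level 2 (223 ≥ 190) but not at 3 (135 < 274).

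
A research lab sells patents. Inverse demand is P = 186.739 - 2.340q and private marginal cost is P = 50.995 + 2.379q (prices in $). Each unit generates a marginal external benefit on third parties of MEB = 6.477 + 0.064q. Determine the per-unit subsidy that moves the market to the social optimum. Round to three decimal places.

Social marginal cost = private MC − MEB = 44.518 + 2.315q.
Set SMC = demand: 44.518 + 2.315q = 186.739 - 2.340q → q* = 30.5523.
The Pigouvian subsidy equals MEB at q*: 6.477 + 0.064×30.5523 = 8.4323.

subsidy = $8.432 per unit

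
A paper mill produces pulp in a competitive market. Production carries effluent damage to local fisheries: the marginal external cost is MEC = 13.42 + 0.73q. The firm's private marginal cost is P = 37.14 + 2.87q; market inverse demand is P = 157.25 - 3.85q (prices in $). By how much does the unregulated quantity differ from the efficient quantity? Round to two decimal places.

Market equilibrium (private): 37.14 + 2.87q = 157.25 - 3.85q → q_m = 17.8735.
Social marginal cost = private MC + MEC = 50.56 + 3.60q.
Set SMC = demand: 50.56 + 3.60q = 157.25 - 3.85q → q* = 14.3208.
Gap = |17.8735 − 14.3208| = 3.5527.

3.55 units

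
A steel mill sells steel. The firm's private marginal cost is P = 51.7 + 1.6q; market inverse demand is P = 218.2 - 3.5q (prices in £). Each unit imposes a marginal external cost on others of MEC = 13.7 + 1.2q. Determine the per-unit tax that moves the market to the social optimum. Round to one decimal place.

Social marginal cost = private MC + MEC = 65.4 + 2.8q.
Set SMC = demand: 65.4 + 2.8q = 218.2 - 3.5q → q* = 24.2540.
The Pigouvian tax equals MEC at q*: 13.7 + 1.2×24.2540 = 42.8048.

tax = £42.8 per unit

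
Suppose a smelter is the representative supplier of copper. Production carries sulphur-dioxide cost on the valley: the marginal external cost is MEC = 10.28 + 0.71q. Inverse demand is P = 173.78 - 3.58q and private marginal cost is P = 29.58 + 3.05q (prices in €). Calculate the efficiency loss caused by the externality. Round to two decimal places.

Market equilibrium (private): 29.58 + 3.05q = 173.78 - 3.58q → q_m = 21.7496.
Social marginal cost = private MC + MEC = 39.86 + 3.76q.
Set SMC = demand: 39.86 + 3.76q = 173.78 - 3.58q → q* = 18.2452.
The loss is the area between SMC and demand from q* to q_m; with linear curves that's a triangle of height MEC(q_m).
DWL = ½ × 3.5044 × 25.7222 = 45.0704.

DWL = €45.07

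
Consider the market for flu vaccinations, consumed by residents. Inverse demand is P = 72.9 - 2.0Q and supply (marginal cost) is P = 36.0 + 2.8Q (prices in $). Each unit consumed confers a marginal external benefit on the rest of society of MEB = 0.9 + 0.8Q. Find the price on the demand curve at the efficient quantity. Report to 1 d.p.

P = $54.0

Social marginal benefit = demand + MEB = 73.8 - 1.2Q.
Set SMB = MC: 73.8 - 1.2Q = 36.0 + 2.8Q → Q* = 9.4500.
Consumer price on the demand curve at Q*: 72.9 − 2.0×9.4500 = 54.0000.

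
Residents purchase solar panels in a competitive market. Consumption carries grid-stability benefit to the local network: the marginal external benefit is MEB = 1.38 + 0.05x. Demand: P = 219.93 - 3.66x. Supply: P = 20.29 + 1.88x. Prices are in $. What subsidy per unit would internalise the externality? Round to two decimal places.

subsidy = $3.21 per unit

Social marginal benefit = demand + MEB = 221.31 - 3.61x.
Set SMB = MC: 221.31 - 3.61x = 20.29 + 1.88x → x* = 36.6157.
The Pigouvian subsidy equals MEB at x*: 1.38 + 0.05×36.6157 = 3.2108.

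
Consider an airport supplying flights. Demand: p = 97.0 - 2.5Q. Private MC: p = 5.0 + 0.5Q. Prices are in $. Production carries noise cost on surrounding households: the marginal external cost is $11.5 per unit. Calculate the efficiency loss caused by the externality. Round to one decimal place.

Market equilibrium (private): 5.0 + 0.5Q = 97.0 - 2.5Q → Q_m = 30.6667.
Social marginal cost = private MC + MEC = 16.5 + 0.5Q.
Set SMC = demand: 16.5 + 0.5Q = 97.0 - 2.5Q → Q* = 26.8333.
The loss is the area between SMC and demand from Q* to Q_m; with linear curves that's a triangle of height MEC(Q_m).
DWL = ½ × 3.8334 × 11.5000 = 22.0421.

DWL = $22.0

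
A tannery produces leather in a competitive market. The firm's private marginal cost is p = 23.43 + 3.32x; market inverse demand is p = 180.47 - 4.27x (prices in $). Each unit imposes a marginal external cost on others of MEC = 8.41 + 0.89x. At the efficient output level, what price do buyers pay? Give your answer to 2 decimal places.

Social marginal cost = private MC + MEC = 31.84 + 4.21x.
Set SMC = demand: 31.84 + 4.21x = 180.47 - 4.27x → x* = 17.5271.
Consumer price on the demand curve at x*: 180.47 − 4.27×17.5271 = 105.6293.

P = $105.63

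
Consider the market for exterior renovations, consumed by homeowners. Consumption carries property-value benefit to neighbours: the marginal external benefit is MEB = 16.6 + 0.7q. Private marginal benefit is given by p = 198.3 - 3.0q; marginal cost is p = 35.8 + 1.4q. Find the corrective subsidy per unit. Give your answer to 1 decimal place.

subsidy = 50.5 per unit

Social marginal benefit = demand + MEB = 214.9 - 2.3q.
Set SMB = MC: 214.9 - 2.3q = 35.8 + 1.4q → q* = 48.4054.
The Pigouvian subsidy equals MEB at q*: 16.6 + 0.7×48.4054 = 50.4838.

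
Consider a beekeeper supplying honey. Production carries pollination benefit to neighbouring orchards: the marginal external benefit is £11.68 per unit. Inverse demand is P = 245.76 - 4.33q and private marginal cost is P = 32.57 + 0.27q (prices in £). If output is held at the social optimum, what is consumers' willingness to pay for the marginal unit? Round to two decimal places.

Social marginal cost = private MC − MEB = 20.89 + 0.27q.
Set SMC = demand: 20.89 + 0.27q = 245.76 - 4.33q → q* = 48.8848.
Consumer price on the demand curve at q*: 245.76 − 4.33×48.8848 = 34.0888.

P = £34.09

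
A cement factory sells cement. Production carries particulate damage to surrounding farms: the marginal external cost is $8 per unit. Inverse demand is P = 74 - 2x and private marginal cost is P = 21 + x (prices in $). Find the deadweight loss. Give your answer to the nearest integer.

Market equilibrium (private): 21 + x = 74 - 2x → x_m = 17.6667.
Social marginal cost = private MC + MEC = 29 + x.
Set SMC = demand: 29 + x = 74 - 2x → x* = 15.0000.
Between x* and x_m the wedge SMC − demand runs linearly from 0 to MEC(x_m), so the loss is a triangle.
DWL = ½ × 2.6667 × 8.0000 = 10.6668.

DWL = $11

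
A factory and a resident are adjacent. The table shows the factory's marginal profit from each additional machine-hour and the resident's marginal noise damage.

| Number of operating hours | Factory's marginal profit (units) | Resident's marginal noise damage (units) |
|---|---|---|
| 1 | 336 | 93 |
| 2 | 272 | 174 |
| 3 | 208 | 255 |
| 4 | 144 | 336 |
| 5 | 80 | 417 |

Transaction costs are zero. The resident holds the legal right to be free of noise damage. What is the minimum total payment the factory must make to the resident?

Efficient level: marginal profit ≥ marginal noise damage through level 2, so k* = 2.
With the resident holding the right, the factory must at least compensate total damage at k*: 93 + 174 = 267.

267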